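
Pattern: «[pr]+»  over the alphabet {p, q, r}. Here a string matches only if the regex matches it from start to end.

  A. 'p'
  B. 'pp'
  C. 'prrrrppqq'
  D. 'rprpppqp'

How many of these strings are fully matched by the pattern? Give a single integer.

2

A. 'p' → match
B. 'pp' → match
C. 'prrrrppqq' → no match
D. 'rprpppqp' → no match
Total matched: 2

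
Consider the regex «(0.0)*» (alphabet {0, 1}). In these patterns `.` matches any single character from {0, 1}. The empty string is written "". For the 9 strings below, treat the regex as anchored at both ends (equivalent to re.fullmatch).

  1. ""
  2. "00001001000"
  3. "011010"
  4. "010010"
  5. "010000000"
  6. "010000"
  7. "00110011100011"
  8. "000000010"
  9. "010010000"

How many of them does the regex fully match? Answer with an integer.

6

1. "" → match
2. "00001001000" → no match
3. "011010" → no match
4. "010010" → match
5. "010000000" → match
6. "010000" → match
7 → no match
8. "000000010" → match
9. "010010000" → match
Total matched: 6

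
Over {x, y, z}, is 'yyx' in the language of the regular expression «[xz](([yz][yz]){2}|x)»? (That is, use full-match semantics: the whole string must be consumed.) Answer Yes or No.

No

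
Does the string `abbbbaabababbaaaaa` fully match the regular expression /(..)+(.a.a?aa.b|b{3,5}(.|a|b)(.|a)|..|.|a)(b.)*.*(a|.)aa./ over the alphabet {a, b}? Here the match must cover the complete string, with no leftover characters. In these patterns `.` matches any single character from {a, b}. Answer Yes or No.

Yes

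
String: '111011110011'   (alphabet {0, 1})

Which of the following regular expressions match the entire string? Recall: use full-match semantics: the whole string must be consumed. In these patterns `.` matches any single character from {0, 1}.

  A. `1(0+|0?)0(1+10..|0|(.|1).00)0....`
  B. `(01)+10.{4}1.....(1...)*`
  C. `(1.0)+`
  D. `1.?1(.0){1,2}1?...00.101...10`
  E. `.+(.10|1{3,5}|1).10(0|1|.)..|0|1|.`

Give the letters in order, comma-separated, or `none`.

E

A → no match
B → no match — must start with '01'
C → no match — must end with '0'
D → no match — must end with '10'
E → match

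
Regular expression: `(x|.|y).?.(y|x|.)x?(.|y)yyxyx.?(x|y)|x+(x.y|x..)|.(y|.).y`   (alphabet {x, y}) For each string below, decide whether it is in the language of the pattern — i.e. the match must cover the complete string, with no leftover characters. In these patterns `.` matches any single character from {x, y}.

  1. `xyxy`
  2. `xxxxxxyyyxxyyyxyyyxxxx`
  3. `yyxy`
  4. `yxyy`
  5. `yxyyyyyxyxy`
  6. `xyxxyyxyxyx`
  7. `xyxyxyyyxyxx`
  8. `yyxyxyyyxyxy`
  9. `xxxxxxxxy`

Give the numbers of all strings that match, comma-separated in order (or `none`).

1 → match
2 → no match
3 → match
4 → match
5 → match
6 → match
7 → match
8 → match
9 → match

1, 3, 4, 5, 6, 7, 8, 9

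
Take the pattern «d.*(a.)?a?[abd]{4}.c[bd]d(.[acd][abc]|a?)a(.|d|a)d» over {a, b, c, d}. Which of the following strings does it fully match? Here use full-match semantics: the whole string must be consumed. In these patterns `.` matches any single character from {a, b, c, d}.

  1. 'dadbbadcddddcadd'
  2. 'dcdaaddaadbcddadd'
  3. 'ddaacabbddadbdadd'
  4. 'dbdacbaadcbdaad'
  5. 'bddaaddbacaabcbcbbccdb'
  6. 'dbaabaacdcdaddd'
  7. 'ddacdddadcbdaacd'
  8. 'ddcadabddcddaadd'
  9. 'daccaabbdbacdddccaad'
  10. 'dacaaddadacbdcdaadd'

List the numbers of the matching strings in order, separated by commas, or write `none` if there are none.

1, 2, 7, 8, 9, 10

1 → match
2 → match
3 → no match
4 → no match
5 → no match — must start with 'd'
6 → no match
7 → match
8 → match
9 → match
10 → match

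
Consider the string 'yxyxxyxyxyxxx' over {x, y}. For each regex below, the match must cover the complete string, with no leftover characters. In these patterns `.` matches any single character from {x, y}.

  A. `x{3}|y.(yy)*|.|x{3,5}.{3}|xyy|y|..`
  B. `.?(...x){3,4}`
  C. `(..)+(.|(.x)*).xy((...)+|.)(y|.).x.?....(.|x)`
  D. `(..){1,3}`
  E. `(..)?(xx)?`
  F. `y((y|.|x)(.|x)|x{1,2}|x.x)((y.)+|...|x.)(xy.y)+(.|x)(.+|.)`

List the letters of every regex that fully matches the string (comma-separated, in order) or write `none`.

A → no match
B → match
C → no match
D → no match
E → no match
F → match

B, F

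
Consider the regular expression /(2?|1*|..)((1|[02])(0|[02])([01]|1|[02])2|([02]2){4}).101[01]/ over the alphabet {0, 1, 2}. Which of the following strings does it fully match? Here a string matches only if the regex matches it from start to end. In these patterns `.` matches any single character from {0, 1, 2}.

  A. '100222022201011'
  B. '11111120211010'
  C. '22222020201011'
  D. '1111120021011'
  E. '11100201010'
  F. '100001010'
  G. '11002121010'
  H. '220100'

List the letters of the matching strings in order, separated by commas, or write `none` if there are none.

A → match
B → match
C → match
D → no match
E. '11100201010' → match
F. '100001010' → no match
G. '11002121010' → no match
H. '220100' → no match

A, B, C, E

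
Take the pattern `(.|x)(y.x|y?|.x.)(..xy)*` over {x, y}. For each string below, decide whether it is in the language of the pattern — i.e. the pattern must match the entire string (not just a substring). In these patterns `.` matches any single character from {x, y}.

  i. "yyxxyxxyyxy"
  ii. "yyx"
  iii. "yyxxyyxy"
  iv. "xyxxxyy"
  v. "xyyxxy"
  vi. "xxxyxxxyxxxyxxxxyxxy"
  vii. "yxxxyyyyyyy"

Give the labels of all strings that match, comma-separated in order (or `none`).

iii, v

i. "yyxxyxxyyxy" → no match
ii. "yyx" → no match
iii. "yyxxyyxy" → match
iv. "xyxxxyy" → no match
v. "xyyxxy" → match
vi → no match
vii. "yxxxyyyyyyy" → no match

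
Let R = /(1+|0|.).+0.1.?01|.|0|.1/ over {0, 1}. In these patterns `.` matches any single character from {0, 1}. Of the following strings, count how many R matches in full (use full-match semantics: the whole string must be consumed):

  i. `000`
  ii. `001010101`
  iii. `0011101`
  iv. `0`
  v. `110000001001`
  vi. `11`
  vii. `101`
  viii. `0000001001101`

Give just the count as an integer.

i. `000` → no match
ii. `001010101` → no match
iii. `0011101` → no match
iv. `0` → match
v. `110000001001` → match
vi. `11` → match
vii. `101` → no match
viii → match
Total matched: 4

4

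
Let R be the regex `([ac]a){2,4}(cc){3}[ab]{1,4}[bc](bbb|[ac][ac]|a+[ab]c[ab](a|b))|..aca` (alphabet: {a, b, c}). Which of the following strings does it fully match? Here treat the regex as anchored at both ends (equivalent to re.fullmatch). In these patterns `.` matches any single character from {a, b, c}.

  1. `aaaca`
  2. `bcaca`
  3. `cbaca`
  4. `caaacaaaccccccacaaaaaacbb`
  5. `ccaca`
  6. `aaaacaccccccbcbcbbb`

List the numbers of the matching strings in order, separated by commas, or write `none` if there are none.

1 → match
2 → match
3 → match
4 → match
5 → match
6 → no match

1, 2, 3, 4, 5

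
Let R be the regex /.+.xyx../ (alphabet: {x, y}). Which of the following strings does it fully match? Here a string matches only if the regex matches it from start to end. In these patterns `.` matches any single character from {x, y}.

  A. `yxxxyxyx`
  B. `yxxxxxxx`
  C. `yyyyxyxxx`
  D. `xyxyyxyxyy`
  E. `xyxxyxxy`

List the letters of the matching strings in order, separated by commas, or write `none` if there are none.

A, C, D, E

A. `yxxxyxyx` → match
B. `yxxxxxxx` → no match
C. `yyyyxyxxx` → match
D. `xyxyyxyxyy` → match
E. `xyxxyxxy` → match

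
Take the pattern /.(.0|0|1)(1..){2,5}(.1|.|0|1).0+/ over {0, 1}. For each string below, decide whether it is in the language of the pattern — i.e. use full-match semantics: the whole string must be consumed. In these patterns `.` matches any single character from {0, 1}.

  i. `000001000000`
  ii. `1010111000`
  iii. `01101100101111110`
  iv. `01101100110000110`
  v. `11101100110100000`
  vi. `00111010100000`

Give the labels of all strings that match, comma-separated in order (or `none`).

i → no match
ii → no match
iii → match
iv → no match
v → match
vi → no match

iii, v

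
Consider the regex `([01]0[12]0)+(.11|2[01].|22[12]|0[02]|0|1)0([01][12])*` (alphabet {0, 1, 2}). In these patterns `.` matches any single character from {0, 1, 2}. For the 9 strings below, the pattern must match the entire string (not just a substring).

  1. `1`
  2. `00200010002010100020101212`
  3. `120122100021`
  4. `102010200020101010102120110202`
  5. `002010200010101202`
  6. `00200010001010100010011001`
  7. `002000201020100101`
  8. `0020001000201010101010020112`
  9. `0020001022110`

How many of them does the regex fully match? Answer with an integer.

1 → no match
2 → match
3 → no match
4 → match
5 → match
6 → match
7 → match
8 → match
9 → no match
Total matched: 6

6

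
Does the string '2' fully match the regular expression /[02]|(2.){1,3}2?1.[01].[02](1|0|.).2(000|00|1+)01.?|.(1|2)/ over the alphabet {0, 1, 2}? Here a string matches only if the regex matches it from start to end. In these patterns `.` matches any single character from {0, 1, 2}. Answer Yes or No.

Yes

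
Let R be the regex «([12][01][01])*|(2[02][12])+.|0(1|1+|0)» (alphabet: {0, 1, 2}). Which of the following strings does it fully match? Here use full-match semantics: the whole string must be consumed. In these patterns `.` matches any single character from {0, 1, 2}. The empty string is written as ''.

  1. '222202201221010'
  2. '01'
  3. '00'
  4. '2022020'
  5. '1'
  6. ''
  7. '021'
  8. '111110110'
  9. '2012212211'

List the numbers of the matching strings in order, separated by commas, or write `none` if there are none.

2, 3, 4, 6, 8, 9

1 → no match
2 → match
3 → match
4 → match
5 → no match
6 → match
7 → no match
8 → match
9 → match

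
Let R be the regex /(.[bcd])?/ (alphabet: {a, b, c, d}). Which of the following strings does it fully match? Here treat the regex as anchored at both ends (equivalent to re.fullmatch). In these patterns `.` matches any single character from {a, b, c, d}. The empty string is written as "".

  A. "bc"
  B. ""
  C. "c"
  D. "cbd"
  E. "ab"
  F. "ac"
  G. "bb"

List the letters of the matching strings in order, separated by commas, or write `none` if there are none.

A, B, E, F, G

A → match
B → match
C → no match
D → no match
E → match
F → match
G → match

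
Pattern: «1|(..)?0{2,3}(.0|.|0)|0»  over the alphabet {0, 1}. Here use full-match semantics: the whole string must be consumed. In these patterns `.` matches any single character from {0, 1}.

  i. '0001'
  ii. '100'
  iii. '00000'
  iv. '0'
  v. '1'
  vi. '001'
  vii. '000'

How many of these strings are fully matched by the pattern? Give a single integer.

i → match
ii → no match
iii → match
iv → match
v → match
vi → match
vii → match
Total matched: 6

6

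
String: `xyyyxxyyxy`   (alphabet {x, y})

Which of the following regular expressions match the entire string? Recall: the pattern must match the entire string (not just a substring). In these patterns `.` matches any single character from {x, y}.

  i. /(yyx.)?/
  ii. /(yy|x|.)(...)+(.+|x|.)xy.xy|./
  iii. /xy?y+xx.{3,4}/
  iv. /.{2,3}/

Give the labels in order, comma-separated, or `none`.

ii, iii

i → no match
ii → match
iii → match
iv → no match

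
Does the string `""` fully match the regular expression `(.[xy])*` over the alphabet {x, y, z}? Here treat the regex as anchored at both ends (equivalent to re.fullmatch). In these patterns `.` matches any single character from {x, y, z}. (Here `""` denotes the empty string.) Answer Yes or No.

Yes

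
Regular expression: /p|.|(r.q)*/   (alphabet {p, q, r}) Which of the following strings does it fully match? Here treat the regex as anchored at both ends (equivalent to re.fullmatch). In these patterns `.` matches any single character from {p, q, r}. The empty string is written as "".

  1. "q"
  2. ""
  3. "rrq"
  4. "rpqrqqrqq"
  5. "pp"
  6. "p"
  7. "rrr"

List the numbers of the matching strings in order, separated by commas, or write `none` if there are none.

1, 2, 3, 4, 6

1 → match
2 → match
3 → match
4 → match
5 → no match
6 → match
7 → no match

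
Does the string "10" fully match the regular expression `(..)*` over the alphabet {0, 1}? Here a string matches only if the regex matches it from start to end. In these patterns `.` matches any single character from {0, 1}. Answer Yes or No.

Yes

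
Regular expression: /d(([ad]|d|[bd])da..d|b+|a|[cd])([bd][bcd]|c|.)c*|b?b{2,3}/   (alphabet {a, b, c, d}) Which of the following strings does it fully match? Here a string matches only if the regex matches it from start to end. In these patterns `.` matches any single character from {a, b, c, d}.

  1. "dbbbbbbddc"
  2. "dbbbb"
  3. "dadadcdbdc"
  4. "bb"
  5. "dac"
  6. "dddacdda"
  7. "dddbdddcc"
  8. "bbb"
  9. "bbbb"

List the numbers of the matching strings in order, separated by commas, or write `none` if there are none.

1 → match
2 → match
3 → match
4 → match
5 → match
6 → match
7 → no match
8 → match
9 → match

1, 2, 3, 4, 5, 6, 8, 9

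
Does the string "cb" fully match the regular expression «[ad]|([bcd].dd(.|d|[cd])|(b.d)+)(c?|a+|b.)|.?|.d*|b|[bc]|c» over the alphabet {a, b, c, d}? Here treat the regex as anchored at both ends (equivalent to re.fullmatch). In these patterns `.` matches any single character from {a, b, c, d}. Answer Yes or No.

No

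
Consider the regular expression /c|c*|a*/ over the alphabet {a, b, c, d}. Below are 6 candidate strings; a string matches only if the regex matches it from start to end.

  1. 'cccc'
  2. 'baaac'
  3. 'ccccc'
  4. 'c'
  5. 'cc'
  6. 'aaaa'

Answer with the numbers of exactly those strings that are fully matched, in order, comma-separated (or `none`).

1. 'cccc' → match
2. 'baaac' → no match
3. 'ccccc' → match
4. 'c' → match
5. 'cc' → match
6. 'aaaa' → match

1, 3, 4, 5, 6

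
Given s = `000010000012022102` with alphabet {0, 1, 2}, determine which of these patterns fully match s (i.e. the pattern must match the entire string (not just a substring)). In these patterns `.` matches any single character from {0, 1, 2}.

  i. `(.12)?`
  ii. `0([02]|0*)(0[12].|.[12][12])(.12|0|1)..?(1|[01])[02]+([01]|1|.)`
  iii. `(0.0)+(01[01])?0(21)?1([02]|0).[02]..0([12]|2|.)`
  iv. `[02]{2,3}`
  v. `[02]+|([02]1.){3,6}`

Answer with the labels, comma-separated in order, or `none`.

iii

i → no match
ii → no match
iii → match
iv → no match
v → no match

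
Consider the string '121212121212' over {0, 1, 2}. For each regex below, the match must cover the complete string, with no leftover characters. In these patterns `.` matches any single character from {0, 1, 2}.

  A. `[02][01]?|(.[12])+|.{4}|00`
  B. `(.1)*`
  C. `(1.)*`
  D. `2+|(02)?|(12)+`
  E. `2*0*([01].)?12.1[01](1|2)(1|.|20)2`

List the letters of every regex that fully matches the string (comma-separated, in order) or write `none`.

A → match
B → no match
C → match
D → match
E → no match

A, C, D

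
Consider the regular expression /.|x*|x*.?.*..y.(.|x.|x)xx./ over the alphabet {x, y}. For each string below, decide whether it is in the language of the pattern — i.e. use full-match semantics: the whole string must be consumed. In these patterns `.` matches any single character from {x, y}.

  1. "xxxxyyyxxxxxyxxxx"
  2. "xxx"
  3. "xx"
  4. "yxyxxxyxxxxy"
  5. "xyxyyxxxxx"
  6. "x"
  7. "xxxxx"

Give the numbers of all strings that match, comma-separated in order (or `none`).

1 → no match
2. "xxx" → match
3. "xx" → match
4. "yxyxxxyxxxxy" → match
5. "xyxyyxxxxx" → match
6. "x" → match
7. "xxxxx" → match

2, 3, 4, 5, 6, 7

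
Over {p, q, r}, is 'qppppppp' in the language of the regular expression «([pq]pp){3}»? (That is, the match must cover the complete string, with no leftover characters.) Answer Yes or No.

No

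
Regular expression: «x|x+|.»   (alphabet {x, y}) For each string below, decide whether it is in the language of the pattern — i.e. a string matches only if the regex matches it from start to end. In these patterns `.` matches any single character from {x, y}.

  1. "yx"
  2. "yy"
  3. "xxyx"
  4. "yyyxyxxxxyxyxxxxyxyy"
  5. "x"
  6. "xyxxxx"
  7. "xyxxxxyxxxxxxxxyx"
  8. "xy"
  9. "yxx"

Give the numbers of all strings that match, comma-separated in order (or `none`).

5

1 → no match
2 → no match
3 → no match
4 → no match
5 → match
6 → no match
7 → no match
8 → no match
9 → no match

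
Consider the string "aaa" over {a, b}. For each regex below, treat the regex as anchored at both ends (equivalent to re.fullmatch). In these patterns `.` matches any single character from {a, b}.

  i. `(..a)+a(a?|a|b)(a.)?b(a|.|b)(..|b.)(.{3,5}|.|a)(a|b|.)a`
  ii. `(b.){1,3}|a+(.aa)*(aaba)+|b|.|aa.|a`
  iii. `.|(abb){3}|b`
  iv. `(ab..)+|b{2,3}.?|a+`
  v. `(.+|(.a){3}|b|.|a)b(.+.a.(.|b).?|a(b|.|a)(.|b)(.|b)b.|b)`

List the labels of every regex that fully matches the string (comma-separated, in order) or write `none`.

i → no match
ii → match
iii → no match
iv → match
v → no match

ii, iv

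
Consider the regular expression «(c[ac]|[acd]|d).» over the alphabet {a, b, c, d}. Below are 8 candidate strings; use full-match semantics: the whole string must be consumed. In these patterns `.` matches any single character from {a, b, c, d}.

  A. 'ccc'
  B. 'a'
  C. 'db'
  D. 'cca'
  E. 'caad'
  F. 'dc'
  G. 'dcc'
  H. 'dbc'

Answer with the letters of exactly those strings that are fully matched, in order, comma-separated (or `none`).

A → match
B → no match
C → match
D → match
E → no match
F → match
G → no match
H → no match

A, C, D, F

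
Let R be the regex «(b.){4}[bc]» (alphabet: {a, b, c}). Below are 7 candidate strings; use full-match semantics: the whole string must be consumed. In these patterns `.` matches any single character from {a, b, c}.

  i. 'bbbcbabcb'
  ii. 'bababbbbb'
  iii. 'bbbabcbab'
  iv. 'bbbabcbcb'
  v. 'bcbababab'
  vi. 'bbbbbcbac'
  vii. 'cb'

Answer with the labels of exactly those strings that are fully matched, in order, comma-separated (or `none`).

i. 'bbbcbabcb' → match
ii. 'bababbbbb' → match
iii. 'bbbabcbab' → match
iv. 'bbbabcbcb' → match
v. 'bcbababab' → match
vi. 'bbbbbcbac' → match
vii. 'cb' → no match — must start with 'b'

i, ii, iii, iv, v, vi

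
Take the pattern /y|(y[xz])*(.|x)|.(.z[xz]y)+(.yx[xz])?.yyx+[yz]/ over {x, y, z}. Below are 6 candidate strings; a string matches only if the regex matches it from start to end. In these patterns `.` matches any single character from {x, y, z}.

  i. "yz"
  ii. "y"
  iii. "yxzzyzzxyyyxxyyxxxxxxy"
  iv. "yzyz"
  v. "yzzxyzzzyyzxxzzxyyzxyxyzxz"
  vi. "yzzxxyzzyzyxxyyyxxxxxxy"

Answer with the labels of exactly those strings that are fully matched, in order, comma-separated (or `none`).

ii

i. "yz" → no match
ii. "y" → match
iii → no match
iv. "yzyz" → no match
v → no match
vi → no match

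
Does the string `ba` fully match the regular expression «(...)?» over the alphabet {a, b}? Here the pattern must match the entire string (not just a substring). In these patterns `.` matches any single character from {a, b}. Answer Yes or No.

No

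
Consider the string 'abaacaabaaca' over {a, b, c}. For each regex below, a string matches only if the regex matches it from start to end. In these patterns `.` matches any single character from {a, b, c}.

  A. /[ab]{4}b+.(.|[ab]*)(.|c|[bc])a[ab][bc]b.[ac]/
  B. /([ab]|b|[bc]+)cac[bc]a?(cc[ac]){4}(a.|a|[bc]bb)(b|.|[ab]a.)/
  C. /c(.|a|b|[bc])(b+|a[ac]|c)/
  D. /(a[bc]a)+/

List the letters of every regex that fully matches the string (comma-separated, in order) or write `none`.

A → no match
B → no match
C → no match — must start with 'c'
D → match

D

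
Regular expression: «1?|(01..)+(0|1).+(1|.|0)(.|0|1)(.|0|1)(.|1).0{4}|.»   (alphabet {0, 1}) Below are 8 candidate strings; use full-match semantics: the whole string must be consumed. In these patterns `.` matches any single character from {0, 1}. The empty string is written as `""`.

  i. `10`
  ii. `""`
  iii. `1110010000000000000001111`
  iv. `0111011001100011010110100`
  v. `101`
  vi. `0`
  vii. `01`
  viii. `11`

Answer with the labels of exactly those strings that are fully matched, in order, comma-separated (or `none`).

i. `10` → no match
ii. `""` → match
iii → no match
iv → no match
v. `101` → no match
vi. `0` → match
vii. `01` → no match
viii. `11` → no match

ii, vi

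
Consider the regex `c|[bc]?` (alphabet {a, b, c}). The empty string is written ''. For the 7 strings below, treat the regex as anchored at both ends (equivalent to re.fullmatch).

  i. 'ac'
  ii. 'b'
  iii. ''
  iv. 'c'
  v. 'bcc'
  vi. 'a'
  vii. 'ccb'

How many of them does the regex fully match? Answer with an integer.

3

i → no match
ii → match
iii → match
iv → match
v → no match
vi → no match
vii → no match
Total matched: 3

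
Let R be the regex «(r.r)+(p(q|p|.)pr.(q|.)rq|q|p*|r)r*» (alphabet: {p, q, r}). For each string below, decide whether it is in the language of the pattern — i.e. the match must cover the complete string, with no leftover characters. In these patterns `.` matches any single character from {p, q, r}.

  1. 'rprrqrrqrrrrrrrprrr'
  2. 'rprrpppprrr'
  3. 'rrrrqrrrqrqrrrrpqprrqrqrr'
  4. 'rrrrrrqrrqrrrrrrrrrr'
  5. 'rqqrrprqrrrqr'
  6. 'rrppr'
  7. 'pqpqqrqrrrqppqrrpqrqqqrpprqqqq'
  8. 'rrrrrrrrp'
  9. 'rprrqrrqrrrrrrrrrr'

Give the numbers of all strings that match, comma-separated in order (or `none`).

1 → match
2. 'rprrpppprrr' → no match
3 → no match
4 → no match
5 → no match
6. 'rrppr' → no match
7 → no match — must start with 'r'
8. 'rrrrrrrrp' → no match
9 → match

1, 9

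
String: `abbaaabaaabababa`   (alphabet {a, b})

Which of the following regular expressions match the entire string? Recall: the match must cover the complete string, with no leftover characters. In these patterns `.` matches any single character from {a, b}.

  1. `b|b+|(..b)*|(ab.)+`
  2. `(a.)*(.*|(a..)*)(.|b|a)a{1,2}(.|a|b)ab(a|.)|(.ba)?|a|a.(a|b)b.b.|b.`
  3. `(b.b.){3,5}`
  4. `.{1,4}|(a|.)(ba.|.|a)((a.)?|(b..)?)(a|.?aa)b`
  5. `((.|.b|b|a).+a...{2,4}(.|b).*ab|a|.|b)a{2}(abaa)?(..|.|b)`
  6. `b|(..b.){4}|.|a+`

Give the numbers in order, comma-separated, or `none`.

1 → no match
2 → match
3 → no match — must start with `b`
4 → no match
5 → no match
6 → match

2, 6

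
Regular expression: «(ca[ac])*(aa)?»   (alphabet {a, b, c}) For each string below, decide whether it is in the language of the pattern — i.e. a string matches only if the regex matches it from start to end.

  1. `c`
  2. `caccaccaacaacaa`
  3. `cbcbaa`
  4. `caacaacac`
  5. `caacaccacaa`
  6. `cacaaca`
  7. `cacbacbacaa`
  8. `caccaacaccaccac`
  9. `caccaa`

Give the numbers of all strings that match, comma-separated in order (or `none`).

1 → no match
2 → match
3 → no match
4 → match
5 → match
6 → no match
7 → no match
8 → match
9 → match

2, 4, 5, 8, 9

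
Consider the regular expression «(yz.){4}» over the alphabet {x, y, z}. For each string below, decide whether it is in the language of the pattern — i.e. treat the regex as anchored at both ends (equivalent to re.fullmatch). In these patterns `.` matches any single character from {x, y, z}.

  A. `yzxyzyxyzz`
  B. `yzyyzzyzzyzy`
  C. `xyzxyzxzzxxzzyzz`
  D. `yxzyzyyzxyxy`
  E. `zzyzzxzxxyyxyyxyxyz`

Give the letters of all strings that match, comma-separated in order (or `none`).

B

A → no match
B → match
C → no match — must start with `yz`
D → no match — must start with `yz`
E → no match — must start with `yz`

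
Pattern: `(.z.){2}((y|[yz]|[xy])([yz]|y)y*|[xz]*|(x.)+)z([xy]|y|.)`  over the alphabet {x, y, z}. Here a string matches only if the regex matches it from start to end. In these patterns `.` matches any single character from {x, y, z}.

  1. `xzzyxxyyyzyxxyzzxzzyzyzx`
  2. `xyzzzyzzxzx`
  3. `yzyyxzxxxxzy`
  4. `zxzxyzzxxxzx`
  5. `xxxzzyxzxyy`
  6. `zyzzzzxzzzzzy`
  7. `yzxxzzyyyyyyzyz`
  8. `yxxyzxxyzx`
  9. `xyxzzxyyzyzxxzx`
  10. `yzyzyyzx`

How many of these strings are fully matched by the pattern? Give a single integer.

0

1 → no match
2 → no match
3 → no match
4 → no match
5 → no match
6 → no match
7 → no match
8 → no match
9 → no match
10 → no match
Total matched: 0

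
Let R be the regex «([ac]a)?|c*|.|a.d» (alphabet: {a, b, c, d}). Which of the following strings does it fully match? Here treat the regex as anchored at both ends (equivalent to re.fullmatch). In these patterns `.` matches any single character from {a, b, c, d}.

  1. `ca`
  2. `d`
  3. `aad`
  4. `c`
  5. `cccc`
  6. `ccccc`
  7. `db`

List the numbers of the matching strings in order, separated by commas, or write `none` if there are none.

1 → match
2 → match
3 → match
4 → match
5 → match
6 → match
7 → no match

1, 2, 3, 4, 5, 6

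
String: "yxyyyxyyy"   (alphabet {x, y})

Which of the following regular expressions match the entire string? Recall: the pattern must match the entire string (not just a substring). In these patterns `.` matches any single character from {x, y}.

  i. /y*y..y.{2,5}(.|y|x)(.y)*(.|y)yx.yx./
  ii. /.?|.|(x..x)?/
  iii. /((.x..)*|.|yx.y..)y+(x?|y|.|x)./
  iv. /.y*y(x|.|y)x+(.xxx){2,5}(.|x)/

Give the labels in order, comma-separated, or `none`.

i → no match
ii → no match
iii → match
iv → no match

iii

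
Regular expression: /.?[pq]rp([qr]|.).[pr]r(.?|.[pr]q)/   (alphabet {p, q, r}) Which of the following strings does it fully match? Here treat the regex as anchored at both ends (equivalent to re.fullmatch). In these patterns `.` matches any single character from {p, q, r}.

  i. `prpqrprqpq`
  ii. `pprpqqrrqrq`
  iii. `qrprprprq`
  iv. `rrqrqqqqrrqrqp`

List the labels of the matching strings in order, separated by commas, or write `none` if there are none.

i → match
ii → match
iii → no match
iv → no match

i, ii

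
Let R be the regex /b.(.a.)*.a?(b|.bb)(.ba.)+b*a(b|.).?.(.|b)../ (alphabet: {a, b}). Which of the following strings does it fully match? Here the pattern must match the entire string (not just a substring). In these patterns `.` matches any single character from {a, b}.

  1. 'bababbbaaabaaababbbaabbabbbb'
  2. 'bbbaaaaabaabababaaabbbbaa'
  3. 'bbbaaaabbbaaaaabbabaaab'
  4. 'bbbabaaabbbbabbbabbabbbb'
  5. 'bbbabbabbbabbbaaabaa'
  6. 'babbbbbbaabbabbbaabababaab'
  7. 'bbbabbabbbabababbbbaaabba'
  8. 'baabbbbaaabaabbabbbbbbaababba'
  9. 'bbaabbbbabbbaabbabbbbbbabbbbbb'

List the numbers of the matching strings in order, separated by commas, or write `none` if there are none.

1 → no match
2 → match
3 → no match
4 → no match
5 → match
6 → match
7 → match
8 → no match
9 → match

2, 5, 6, 7, 9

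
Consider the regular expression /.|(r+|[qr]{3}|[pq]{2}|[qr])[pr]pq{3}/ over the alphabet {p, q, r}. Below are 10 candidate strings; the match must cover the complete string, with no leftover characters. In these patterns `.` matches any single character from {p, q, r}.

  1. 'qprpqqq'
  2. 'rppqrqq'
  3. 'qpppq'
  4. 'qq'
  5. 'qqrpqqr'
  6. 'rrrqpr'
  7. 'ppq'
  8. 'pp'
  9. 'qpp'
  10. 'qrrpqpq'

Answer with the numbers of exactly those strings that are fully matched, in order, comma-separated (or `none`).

1 → match
2 → no match
3 → no match
4 → no match
5 → no match
6 → no match
7 → no match
8 → no match
9 → no match
10 → no match

1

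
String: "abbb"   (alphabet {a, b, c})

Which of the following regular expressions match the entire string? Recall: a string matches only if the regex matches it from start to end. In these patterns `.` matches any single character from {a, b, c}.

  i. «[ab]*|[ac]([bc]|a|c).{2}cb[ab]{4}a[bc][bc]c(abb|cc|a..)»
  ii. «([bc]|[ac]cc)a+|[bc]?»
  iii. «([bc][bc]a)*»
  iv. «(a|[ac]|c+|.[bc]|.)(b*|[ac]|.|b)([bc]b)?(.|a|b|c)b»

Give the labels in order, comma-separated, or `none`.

i, iv

i → match
ii → no match
iii → no match
iv → match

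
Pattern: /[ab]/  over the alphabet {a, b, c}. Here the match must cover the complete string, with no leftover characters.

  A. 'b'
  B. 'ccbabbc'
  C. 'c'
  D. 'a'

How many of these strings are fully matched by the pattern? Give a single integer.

A → match
B → no match
C → no match
D → match
Total matched: 2

2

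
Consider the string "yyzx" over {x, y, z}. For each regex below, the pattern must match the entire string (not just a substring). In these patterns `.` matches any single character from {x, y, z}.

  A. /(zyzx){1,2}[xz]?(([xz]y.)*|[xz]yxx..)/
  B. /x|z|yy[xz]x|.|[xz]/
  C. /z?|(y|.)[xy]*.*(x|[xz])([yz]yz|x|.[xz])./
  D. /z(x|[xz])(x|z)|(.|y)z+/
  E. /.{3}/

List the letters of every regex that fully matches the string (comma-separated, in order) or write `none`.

B

A → no match — must start with "zyzx"
B → match
C → no match
D → no match
E → no match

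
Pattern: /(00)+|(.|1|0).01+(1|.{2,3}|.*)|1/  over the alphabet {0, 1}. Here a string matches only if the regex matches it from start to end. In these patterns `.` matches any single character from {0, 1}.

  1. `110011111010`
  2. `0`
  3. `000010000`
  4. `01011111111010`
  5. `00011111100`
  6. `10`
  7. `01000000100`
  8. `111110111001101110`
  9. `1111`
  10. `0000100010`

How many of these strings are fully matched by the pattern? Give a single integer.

2

1. `110011111010` → no match
2. `0` → no match
3. `000010000` → no match
4 → match
5. `00011111100` → match
6. `10` → no match
7. `01000000100` → no match
8 → no match
9. `1111` → no match
10. `0000100010` → no match
Total matched: 2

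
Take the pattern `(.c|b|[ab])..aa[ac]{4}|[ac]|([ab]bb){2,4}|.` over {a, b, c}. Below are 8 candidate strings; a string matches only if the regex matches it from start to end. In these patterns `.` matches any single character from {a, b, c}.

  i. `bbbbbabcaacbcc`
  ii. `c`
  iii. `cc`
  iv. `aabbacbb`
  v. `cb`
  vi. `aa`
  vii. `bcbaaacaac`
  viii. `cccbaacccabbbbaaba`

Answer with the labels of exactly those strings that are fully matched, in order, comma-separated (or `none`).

ii, vii

i → no match
ii → match
iii → no match
iv → no match
v → no match
vi → no match
vii → match
viii → no match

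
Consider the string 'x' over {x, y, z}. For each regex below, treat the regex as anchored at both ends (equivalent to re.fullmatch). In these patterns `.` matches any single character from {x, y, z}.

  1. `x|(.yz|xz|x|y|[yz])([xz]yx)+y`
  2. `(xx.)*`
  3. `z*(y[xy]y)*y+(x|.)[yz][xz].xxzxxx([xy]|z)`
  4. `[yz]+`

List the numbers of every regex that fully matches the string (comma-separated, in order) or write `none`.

1 → match
2 → no match
3 → no match
4 → no match

1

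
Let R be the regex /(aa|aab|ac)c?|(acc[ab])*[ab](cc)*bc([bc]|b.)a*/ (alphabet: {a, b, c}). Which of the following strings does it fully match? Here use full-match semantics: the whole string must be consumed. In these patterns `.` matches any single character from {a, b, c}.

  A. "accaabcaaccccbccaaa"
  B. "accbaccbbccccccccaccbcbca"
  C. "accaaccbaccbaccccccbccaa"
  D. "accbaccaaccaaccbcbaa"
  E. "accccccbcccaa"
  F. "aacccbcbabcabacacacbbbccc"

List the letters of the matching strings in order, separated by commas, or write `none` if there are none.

A → no match
B → no match
C → match
D → match
E → no match
F → no match

C, D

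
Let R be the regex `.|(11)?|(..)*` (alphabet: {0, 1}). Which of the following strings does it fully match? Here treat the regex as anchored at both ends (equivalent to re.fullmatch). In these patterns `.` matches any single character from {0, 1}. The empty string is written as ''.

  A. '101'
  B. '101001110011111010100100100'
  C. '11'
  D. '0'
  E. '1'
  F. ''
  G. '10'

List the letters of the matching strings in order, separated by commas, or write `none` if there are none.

A. '101' → no match
B → no match
C. '11' → match
D. '0' → match
E. '1' → match
F. '' → match
G. '10' → match

C, D, E, F, G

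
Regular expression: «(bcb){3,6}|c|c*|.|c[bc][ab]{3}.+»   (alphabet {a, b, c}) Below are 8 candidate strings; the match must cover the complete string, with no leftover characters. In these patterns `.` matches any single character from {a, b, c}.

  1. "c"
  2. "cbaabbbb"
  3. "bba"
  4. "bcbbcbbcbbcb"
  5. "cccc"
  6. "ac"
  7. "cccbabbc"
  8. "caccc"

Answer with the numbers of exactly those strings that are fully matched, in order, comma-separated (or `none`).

1, 2, 4, 5

1 → match
2 → match
3 → no match
4 → match
5 → match
6 → no match
7 → no match
8 → no match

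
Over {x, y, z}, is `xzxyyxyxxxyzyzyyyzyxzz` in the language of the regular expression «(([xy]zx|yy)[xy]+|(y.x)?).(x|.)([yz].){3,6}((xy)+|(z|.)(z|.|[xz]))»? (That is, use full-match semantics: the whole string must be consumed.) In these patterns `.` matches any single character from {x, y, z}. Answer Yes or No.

Yes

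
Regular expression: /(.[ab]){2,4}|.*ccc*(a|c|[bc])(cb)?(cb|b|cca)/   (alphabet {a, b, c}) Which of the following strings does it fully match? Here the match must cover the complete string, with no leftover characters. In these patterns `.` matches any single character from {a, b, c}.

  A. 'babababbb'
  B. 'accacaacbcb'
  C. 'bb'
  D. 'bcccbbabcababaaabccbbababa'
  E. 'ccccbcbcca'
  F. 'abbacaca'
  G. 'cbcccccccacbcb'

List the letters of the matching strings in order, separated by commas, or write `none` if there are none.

E, F, G

A → no match
B → no match
C → no match
D → no match
E → match
F → match
G → match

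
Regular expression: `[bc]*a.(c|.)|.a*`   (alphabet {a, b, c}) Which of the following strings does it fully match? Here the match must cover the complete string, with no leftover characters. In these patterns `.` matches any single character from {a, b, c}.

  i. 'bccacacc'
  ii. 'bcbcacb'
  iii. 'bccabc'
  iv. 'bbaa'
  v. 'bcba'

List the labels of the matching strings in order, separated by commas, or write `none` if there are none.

i → no match
ii → match
iii → match
iv → no match
v → no match

ii, iii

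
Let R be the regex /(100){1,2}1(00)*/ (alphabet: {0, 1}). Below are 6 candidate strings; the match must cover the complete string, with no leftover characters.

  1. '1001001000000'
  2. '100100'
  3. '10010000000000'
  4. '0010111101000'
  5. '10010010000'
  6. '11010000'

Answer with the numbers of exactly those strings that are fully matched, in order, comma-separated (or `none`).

1 → match
2 → match
3 → match
4 → no match — must start with '100'
5 → match
6 → no match — must start with '100'

1, 2, 3, 5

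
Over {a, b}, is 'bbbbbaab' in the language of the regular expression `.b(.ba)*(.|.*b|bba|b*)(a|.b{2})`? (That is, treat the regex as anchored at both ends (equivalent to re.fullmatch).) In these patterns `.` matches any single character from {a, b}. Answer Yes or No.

No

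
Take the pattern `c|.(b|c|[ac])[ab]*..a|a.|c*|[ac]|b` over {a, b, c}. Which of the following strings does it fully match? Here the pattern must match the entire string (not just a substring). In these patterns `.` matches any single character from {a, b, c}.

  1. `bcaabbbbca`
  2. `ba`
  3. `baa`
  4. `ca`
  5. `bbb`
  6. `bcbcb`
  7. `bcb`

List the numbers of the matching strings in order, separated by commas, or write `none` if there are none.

1 → match
2 → no match
3 → no match
4 → no match
5 → no match
6 → no match
7 → no match

1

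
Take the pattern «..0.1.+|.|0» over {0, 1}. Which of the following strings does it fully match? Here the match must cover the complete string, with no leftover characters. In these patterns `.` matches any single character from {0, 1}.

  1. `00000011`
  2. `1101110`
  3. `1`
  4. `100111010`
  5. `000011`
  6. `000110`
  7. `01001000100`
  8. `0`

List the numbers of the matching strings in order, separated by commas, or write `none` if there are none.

2, 3, 4, 5, 6, 7, 8

1. `00000011` → no match
2. `1101110` → match
3. `1` → match
4. `100111010` → match
5. `000011` → match
6. `000110` → match
7. `01001000100` → match
8. `0` → match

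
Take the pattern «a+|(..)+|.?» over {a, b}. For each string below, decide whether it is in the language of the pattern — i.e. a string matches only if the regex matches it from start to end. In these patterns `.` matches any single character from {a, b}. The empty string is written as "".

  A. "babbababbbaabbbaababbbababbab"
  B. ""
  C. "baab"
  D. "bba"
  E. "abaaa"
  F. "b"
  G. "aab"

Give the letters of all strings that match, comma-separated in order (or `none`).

A → no match
B → match
C → match
D → no match
E → no match
F → match
G → no match

B, C, F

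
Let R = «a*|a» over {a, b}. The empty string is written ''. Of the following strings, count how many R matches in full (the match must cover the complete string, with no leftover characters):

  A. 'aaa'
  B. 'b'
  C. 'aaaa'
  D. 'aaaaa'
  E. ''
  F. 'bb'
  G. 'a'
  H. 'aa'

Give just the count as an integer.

6

A → match
B → no match
C → match
D → match
E → match
F → no match
G → match
H → match
Total matched: 6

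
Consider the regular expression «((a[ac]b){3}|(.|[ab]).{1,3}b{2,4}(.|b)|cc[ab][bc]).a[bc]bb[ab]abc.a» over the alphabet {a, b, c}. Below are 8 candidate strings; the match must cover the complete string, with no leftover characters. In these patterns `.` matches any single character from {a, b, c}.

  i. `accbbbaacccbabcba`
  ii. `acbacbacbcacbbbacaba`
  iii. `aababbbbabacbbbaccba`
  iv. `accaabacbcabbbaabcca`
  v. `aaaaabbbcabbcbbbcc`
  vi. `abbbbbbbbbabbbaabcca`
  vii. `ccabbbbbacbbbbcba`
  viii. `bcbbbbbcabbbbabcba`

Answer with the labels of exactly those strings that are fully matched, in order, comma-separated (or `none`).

i → no match
ii → no match
iii → no match
iv → no match
v → no match — must end with `a`
vi → match
vii → no match
viii → match

vi, viii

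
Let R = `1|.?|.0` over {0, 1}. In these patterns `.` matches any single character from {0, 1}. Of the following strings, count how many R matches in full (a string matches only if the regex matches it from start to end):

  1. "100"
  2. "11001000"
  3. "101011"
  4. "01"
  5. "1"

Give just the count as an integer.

1 → no match
2 → no match
3 → no match
4 → no match
5 → match
Total matched: 1

1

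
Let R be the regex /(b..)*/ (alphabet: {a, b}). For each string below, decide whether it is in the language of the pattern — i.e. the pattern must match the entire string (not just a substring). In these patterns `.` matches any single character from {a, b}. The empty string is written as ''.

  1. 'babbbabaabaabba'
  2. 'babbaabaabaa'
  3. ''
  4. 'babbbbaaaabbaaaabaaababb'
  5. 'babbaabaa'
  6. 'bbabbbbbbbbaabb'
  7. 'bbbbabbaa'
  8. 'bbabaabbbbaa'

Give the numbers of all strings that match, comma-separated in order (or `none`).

1 → match
2 → match
3 → match
4 → no match
5 → match
6 → no match
7 → match
8 → match

1, 2, 3, 5, 7, 8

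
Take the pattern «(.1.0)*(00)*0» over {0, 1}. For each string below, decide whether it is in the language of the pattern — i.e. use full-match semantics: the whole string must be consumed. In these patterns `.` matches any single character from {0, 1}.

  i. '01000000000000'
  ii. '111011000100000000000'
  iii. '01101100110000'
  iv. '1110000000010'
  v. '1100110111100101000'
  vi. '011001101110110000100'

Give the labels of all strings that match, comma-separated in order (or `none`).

i → no match
ii → match
iii → no match
iv → no match
v → no match
vi → no match

ii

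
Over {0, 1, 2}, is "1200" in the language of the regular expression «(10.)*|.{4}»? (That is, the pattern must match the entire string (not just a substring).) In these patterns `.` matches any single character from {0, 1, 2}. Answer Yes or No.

Yes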